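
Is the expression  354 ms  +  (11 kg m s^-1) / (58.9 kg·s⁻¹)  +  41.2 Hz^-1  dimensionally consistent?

No

Dimensions:
  354 ms:  s
  (11 kg m s^-1) / (58.9 kg·s⁻¹):  [kg·m·s⁻¹] / [kg·s⁻¹] = m
  41.2 Hz^-1:  Hz⁻¹ = (s⁻¹)⁻¹ = s
The terms do not share a single dimension (m vs s).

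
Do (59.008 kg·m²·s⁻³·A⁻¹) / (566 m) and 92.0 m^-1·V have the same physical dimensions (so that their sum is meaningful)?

Yes

Work out the base dimensions of each:
  (59.008 kg·m²·s⁻³·A⁻¹) / (566 m):  [kg·m²·s⁻³·A⁻¹] / [m] = kg·m·s⁻³·A⁻¹
  92.0 m^-1·V:  V·m⁻¹ = J·C⁻¹·m⁻¹ = kg·m·s⁻³·A⁻¹
Both are kg·m·s⁻³·A⁻¹, so they have the same dimensions and can be added.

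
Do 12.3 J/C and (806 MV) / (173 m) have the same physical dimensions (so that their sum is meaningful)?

No

Work out the base dimensions of each:
  12.3 J/C:  J·C⁻¹ = N·m·(s·A)⁻¹ = kg·m²·s⁻³·A⁻¹
  (806 MV) / (173 m):  [kg·m²·s⁻³·A⁻¹] / [m] = kg·m·s⁻³·A⁻¹
kg·m²·s⁻³·A⁻¹ ≠ kg·m·s⁻³·A⁻¹, so they cannot be added.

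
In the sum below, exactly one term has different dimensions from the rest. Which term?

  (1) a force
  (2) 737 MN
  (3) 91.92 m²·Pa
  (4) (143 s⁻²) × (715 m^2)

(4)

Reduce each to base SI dimensions:
  (1) [force] = kg·m·s⁻²
  (2) N = kg·m·s⁻²
  (3) Pa·m² = N·m⁻²·m² = kg·m·s⁻²
  (4) [s⁻²] · [m²] = m²·s⁻²
All reduce to kg·m·s⁻² except (4), which is m²·s⁻².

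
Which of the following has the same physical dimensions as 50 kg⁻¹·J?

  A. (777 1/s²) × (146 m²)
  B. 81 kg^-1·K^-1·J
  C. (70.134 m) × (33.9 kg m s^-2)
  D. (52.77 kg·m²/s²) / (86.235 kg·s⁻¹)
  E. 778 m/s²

A.

Reference: J·kg⁻¹ = N·m·kg⁻¹ = m²·s⁻².
Each option:
  A. [s⁻²] · [m²] = m²·s⁻²  ← same
  B. J·kg⁻¹·K⁻¹ = N·m·kg⁻¹·K⁻¹ = m²·s⁻²·K⁻¹
  C. [m] · [kg·m·s⁻²] = kg·m²·s⁻²
  D. [kg·m²·s⁻²] / [kg·s⁻¹] = m²·s⁻¹
  E. m·s⁻²
Only A. matches m²·s⁻².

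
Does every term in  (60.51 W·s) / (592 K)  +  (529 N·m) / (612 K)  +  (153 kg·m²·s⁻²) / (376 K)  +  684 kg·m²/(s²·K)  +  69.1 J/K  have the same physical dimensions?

Expand each in SI base units:
  (60.51 W·s) / (592 K):  [kg·m²·s⁻²] / [K] = kg·m²·s⁻²·K⁻¹
  (529 N·m) / (612 K):  [kg·m²·s⁻²] / [K] = kg·m²·s⁻²·K⁻¹
  (153 kg·m²·s⁻²) / (376 K):  [kg·m²·s⁻²] / [K] = kg·m²·s⁻²·K⁻¹
  684 kg·m²/(s²·K):  kg·m²·s⁻²·K⁻¹
  69.1 J/K:  J·K⁻¹ = N·m·K⁻¹ = kg·m²·s⁻²·K⁻¹
Every term reduces to kg·m²·s⁻²·K⁻¹.

Yes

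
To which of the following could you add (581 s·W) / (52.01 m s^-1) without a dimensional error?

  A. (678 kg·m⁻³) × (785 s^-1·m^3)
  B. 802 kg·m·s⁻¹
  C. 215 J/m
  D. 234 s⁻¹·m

B.

Reference: [kg·m²·s⁻²] / [m·s⁻¹] = kg·m·s⁻¹.
Each option:
  A. [kg·m⁻³] · [m³·s⁻¹] = kg·s⁻¹
  B. kg·m·s⁻¹  ← same
  C. J·m⁻¹ = N·m·m⁻¹ = kg·m·s⁻²
  D. m·s⁻¹
Only B. matches kg·m·s⁻¹.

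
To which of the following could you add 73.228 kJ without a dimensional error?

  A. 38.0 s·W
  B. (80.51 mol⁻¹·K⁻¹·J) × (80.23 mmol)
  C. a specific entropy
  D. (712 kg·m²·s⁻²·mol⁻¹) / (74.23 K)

Reference: J = N·m = kg·m²·s⁻².
Each option:
  A. W·s = J·s⁻¹·s = kg·m²·s⁻²  ← same
  B. [kg·m²·s⁻²·K⁻¹·mol⁻¹] · [mol] = kg·m²·s⁻²·K⁻¹
  C. [specific entropy] = m²·s⁻²·K⁻¹
  D. [kg·m²·s⁻²·mol⁻¹] / [K] = kg·m²·s⁻²·K⁻¹·mol⁻¹
Only A. matches kg·m²·s⁻².

A.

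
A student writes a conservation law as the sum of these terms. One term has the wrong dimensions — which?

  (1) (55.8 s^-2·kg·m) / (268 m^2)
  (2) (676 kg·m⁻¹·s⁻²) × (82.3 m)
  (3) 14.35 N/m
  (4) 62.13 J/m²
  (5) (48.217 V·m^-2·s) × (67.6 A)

(1)

In SI base units:
  (1) [kg·m·s⁻²] / [m²] = kg·m⁻¹·s⁻²
  (2) [kg·m⁻¹·s⁻²] · [m] = kg·s⁻²
  (3) N·m⁻¹ = kg·m·s⁻²·m⁻¹ = kg·s⁻²
  (4) J·m⁻² = N·m·m⁻² = kg·s⁻²
  (5) [kg·s⁻²·A⁻¹] · [A] = kg·s⁻²
All reduce to kg·s⁻² except (1), which is kg·m⁻¹·s⁻².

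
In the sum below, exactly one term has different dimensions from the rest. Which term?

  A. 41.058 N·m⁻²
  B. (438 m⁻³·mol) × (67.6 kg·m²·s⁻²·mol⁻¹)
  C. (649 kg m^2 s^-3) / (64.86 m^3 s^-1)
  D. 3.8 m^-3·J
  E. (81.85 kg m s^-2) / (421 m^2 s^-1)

Reduce each to base SI dimensions:
  A. N·m⁻² = kg·m·s⁻²·m⁻² = kg·m⁻¹·s⁻²
  B. [m⁻³·mol] · [kg·m²·s⁻²·mol⁻¹] = kg·m⁻¹·s⁻²
  C. [kg·m²·s⁻³] / [m³·s⁻¹] = kg·m⁻¹·s⁻²
  D. J·m⁻³ = N·m·m⁻³ = kg·m⁻¹·s⁻²
  E. [kg·m·s⁻²] / [m²·s⁻¹] = kg·m⁻¹·s⁻¹
All reduce to kg·m⁻¹·s⁻² except E., which is kg·m⁻¹·s⁻¹.

E.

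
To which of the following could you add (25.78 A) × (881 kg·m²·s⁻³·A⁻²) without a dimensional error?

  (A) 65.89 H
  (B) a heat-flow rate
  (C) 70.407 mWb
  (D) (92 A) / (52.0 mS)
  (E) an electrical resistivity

(D)

Reference: [A] · [kg·m²·s⁻³·A⁻²] = kg·m²·s⁻³·A⁻¹.
Each option:
  (A) H = V·s·A⁻¹ = kg·m²·s⁻²·A⁻²
  (B) [heat-flow rate] = kg·m²·s⁻³
  (C) Wb = V·s = kg·m²·s⁻²·A⁻¹
  (D) [A] / [kg⁻¹·m⁻²·s³·A²] = kg·m²·s⁻³·A⁻¹  ← same
  (E) [electrical resistivity] = kg·m³·s⁻³·A⁻²
Only (D) matches kg·m²·s⁻³·A⁻¹.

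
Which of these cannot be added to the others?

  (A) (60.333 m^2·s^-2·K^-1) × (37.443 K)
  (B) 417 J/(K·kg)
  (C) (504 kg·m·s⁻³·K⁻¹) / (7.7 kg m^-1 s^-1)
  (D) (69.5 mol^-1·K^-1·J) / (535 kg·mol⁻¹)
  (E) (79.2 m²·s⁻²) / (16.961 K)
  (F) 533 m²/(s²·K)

(A)

Reduce each to base SI dimensions:
  (A) [m²·s⁻²·K⁻¹] · [K] = m²·s⁻²
  (B) J·kg⁻¹·K⁻¹ = N·m·kg⁻¹·K⁻¹ = m²·s⁻²·K⁻¹
  (C) [kg·m·s⁻³·K⁻¹] / [kg·m⁻¹·s⁻¹] = m²·s⁻²·K⁻¹
  (D) [kg·m²·s⁻²·K⁻¹·mol⁻¹] / [kg·mol⁻¹] = m²·s⁻²·K⁻¹
  (E) [m²·s⁻²] / [K] = m²·s⁻²·K⁻¹
  (F) m²·s⁻²·K⁻¹
All reduce to m²·s⁻²·K⁻¹ except (A), which is m²·s⁻².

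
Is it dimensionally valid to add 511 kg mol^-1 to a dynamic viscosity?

No

Dimensions:
  511 kg mol^-1:  kg·mol⁻¹
  a dynamic viscosity:  [dynamic viscosity] = kg·m⁻¹·s⁻¹
kg·mol⁻¹ ≠ kg·m⁻¹·s⁻¹, so they cannot be added.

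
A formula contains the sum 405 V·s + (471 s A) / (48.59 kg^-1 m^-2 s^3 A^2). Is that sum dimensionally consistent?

Yes

Dimensions:
  405 V·s:  V·s = J·C⁻¹·s = kg·m²·s⁻²·A⁻¹
  (471 s A) / (48.59 kg^-1 m^-2 s^3 A^2):  [s·A] / [kg⁻¹·m⁻²·s³·A²] = kg·m²·s⁻²·A⁻¹
Both are kg·m²·s⁻²·A⁻¹, so they have the same dimensions and can be added.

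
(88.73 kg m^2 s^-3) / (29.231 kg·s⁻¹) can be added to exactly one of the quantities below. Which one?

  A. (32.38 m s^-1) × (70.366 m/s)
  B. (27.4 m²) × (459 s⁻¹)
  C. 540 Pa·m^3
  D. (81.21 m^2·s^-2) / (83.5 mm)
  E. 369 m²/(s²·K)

Reference: [kg·m²·s⁻³] / [kg·s⁻¹] = m²·s⁻².
Each option:
  A. [m·s⁻¹] · [m·s⁻¹] = m²·s⁻²  ← same
  B. [m²] · [s⁻¹] = m²·s⁻¹
  C. Pa·m³ = N·m⁻²·m³ = kg·m²·s⁻²
  D. [m²·s⁻²] / [m] = m·s⁻²
  E. m²·s⁻²·K⁻¹
Only A. matches m²·s⁻².

A.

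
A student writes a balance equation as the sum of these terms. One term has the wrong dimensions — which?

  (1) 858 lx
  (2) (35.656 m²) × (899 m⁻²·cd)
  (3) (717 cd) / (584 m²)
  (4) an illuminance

(2)

In SI base units:
  (1) lx = lm·m⁻² = m⁻²·cd
  (2) [m²] · [m⁻²·cd] = cd
  (3) [cd] / [m²] = m⁻²·cd
  (4) [illuminance] = m⁻²·cd
All reduce to m⁻²·cd except (2), which is cd.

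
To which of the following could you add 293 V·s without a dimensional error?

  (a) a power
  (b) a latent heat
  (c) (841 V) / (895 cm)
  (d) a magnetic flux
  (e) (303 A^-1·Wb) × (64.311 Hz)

Reference: V·s = J·C⁻¹·s = kg·m²·s⁻²·A⁻¹.
Each option:
  (a) [power] = kg·m²·s⁻³
  (b) [latent heat] = m²·s⁻²
  (c) [kg·m²·s⁻³·A⁻¹] / [m] = kg·m·s⁻³·A⁻¹
  (d) [magnetic flux] = kg·m²·s⁻²·A⁻¹  ← same
  (e) [kg·m²·s⁻²·A⁻²] · [s⁻¹] = kg·m²·s⁻³·A⁻²
Only (d) matches kg·m²·s⁻²·A⁻¹.

(d)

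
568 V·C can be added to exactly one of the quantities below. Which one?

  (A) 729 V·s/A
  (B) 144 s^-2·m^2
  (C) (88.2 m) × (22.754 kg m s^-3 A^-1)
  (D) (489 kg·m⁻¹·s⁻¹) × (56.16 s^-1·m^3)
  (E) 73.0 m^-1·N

Reference: C·V = s·A·J·C⁻¹ = kg·m²·s⁻².
Each option:
  (A) V·s·A⁻¹ = J·C⁻¹·s·A⁻¹ = kg·m²·s⁻²·A⁻²
  (B) m²·s⁻²
  (C) [m] · [kg·m·s⁻³·A⁻¹] = kg·m²·s⁻³·A⁻¹
  (D) [kg·m⁻¹·s⁻¹] · [m³·s⁻¹] = kg·m²·s⁻²  ← same
  (E) N·m⁻¹ = kg·m·s⁻²·m⁻¹ = kg·s⁻²
Only (D) matches kg·m²·s⁻².

(D)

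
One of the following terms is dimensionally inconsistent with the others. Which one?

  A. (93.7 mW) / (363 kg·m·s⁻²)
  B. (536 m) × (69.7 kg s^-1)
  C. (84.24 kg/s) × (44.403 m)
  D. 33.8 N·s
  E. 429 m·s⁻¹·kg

A.

Work out the base dimensions of each:
  A. [kg·m²·s⁻³] / [kg·m·s⁻²] = m·s⁻¹
  B. [m] · [kg·s⁻¹] = kg·m·s⁻¹
  C. [kg·s⁻¹] · [m] = kg·m·s⁻¹
  D. N·s = kg·m·s⁻²·s = kg·m·s⁻¹
  E. kg·m·s⁻¹
All reduce to kg·m·s⁻¹ except A., which is m·s⁻¹.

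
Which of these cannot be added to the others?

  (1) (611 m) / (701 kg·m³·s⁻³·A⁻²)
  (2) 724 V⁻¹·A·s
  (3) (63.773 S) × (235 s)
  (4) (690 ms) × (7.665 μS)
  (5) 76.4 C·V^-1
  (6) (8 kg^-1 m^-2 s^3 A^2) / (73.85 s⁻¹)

(1)

Reduce each to base SI dimensions:
  (1) [m] / [kg·m³·s⁻³·A⁻²] = kg⁻¹·m⁻²·s³·A²
  (2) A·s·V⁻¹ = A·s·(J·C⁻¹)⁻¹ = kg⁻¹·m⁻²·s⁴·A²
  (3) [kg⁻¹·m⁻²·s³·A²] · [s] = kg⁻¹·m⁻²·s⁴·A²
  (4) [s] · [kg⁻¹·m⁻²·s³·A²] = kg⁻¹·m⁻²·s⁴·A²
  (5) C·V⁻¹ = s·A·(J·C⁻¹)⁻¹ = kg⁻¹·m⁻²·s⁴·A²
  (6) [kg⁻¹·m⁻²·s³·A²] / [s⁻¹] = kg⁻¹·m⁻²·s⁴·A²
All reduce to kg⁻¹·m⁻²·s⁴·A² except (1), which is kg⁻¹·m⁻²·s³·A².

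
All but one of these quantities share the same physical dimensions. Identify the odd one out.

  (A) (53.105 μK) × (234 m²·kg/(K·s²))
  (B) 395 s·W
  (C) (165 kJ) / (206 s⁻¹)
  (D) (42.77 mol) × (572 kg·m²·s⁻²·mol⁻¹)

(C)

Dimensions:
  (A) [K] · [kg·m²·s⁻²·K⁻¹] = kg·m²·s⁻²
  (B) W·s = J·s⁻¹·s = kg·m²·s⁻²
  (C) [kg·m²·s⁻²] / [s⁻¹] = kg·m²·s⁻¹
  (D) [mol] · [kg·m²·s⁻²·mol⁻¹] = kg·m²·s⁻²
All reduce to kg·m²·s⁻² except (C), which is kg·m²·s⁻¹.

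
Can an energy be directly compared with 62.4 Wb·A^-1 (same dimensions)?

No

Reduce each to base SI dimensions:
  an energy:  [energy] = kg·m²·s⁻²
  62.4 Wb·A^-1:  Wb·A⁻¹ = V·s·A⁻¹ = kg·m²·s⁻²·A⁻²
kg·m²·s⁻² ≠ kg·m²·s⁻²·A⁻², so they cannot be added.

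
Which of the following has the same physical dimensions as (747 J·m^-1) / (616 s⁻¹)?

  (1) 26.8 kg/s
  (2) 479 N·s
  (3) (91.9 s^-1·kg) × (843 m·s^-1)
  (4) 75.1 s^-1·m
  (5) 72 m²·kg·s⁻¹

Reference: [kg·m·s⁻²] / [s⁻¹] = kg·m·s⁻¹.
Each option:
  (1) kg·s⁻¹
  (2) N·s = kg·m·s⁻²·s = kg·m·s⁻¹  ← same
  (3) [kg·s⁻¹] · [m·s⁻¹] = kg·m·s⁻²
  (4) m·s⁻¹
  (5) kg·m²·s⁻¹
Only (2) matches kg·m·s⁻¹.

(2)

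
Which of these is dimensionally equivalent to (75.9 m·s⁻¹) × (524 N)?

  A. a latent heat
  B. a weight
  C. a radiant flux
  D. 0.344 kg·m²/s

C.

Reference: [m·s⁻¹] · [kg·m·s⁻²] = kg·m²·s⁻³.
Each option:
  A. [latent heat] = m²·s⁻²
  B. [weight] = kg·m·s⁻²
  C. [radiant flux] = kg·m²·s⁻³  ← same
  D. kg·m²·s⁻¹
Only C. matches kg·m²·s⁻³.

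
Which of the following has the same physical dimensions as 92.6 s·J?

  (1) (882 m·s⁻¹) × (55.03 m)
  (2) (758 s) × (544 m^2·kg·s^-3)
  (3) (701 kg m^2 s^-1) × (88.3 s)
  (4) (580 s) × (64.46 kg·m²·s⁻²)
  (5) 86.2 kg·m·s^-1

Reference: J·s = N·m·s = kg·m²·s⁻¹.
Each option:
  (1) [m·s⁻¹] · [m] = m²·s⁻¹
  (2) [s] · [kg·m²·s⁻³] = kg·m²·s⁻²
  (3) [kg·m²·s⁻¹] · [s] = kg·m²
  (4) [s] · [kg·m²·s⁻²] = kg·m²·s⁻¹  ← same
  (5) kg·m·s⁻¹
Only (4) matches kg·m²·s⁻¹.

(4)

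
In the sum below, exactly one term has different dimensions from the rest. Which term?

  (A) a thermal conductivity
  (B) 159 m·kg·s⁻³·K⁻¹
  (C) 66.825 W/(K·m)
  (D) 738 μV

(D)

Reduce each to base SI dimensions:
  (A) [thermal conductivity] = kg·m·s⁻³·K⁻¹
  (B) kg·m·s⁻³·K⁻¹
  (C) W·m⁻¹·K⁻¹ = J·s⁻¹·m⁻¹·K⁻¹ = kg·m·s⁻³·K⁻¹
  (D) V = J·C⁻¹ = kg·m²·s⁻³·A⁻¹
All reduce to kg·m·s⁻³·K⁻¹ except (D), which is kg·m²·s⁻³·A⁻¹.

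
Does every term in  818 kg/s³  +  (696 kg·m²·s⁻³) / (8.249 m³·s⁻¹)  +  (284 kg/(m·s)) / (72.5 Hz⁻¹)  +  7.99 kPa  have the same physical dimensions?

Reduce each to base SI dimensions:
  818 kg/s³:  kg·s⁻³
  (696 kg·m²·s⁻³) / (8.249 m³·s⁻¹):  [kg·m²·s⁻³] / [m³·s⁻¹] = kg·m⁻¹·s⁻²
  (284 kg/(m·s)) / (72.5 Hz⁻¹):  [kg·m⁻¹·s⁻¹] / [s] = kg·m⁻¹·s⁻²
  7.99 kPa:  Pa = N·m⁻² = kg·m⁻¹·s⁻²
The terms do not share a single dimension (kg·m⁻¹·s⁻² vs kg·s⁻³).

No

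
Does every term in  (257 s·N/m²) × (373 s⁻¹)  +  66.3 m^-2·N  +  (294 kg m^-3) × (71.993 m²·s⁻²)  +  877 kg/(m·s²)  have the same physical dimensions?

Dimensions:
  (257 s·N/m²) × (373 s⁻¹):  [kg·m⁻¹·s⁻¹] · [s⁻¹] = kg·m⁻¹·s⁻²
  66.3 m^-2·N:  N·m⁻² = kg·m·s⁻²·m⁻² = kg·m⁻¹·s⁻²
  (294 kg m^-3) × (71.993 m²·s⁻²):  [kg·m⁻³] · [m²·s⁻²] = kg·m⁻¹·s⁻²
  877 kg/(m·s²):  kg·m⁻¹·s⁻²
Every term reduces to kg·m⁻¹·s⁻².

Yes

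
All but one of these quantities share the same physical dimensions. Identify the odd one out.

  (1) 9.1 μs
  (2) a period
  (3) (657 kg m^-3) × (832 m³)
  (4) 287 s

Dimensions:
  (1) s
  (2) [period] = s
  (3) [kg·m⁻³] · [m³] = kg
  (4) s
All reduce to s except (3), which is kg.

(3)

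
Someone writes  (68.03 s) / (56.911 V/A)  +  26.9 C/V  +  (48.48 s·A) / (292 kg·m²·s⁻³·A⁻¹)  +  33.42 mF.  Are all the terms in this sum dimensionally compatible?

Yes

Reduce each to base SI dimensions:
  (68.03 s) / (56.911 V/A):  [s] / [kg·m²·s⁻³·A⁻²] = kg⁻¹·m⁻²·s⁴·A²
  26.9 C/V:  C·V⁻¹ = s·A·(J·C⁻¹)⁻¹ = kg⁻¹·m⁻²·s⁴·A²
  (48.48 s·A) / (292 kg·m²·s⁻³·A⁻¹):  [s·A] / [kg·m²·s⁻³·A⁻¹] = kg⁻¹·m⁻²·s⁴·A²
  33.42 mF:  F = C·V⁻¹ = kg⁻¹·m⁻²·s⁴·A²
Every term reduces to kg⁻¹·m⁻²·s⁴·A².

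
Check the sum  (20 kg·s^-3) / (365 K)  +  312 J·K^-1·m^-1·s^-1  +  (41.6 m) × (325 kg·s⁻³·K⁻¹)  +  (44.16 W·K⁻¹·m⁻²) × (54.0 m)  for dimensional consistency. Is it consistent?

Expand each in SI base units:
  (20 kg·s^-3) / (365 K):  [kg·s⁻³] / [K] = kg·s⁻³·K⁻¹
  312 J·K^-1·m^-1·s^-1:  J·s⁻¹·m⁻¹·K⁻¹ = N·m·s⁻¹·m⁻¹·K⁻¹ = kg·m·s⁻³·K⁻¹
  (41.6 m) × (325 kg·s⁻³·K⁻¹):  [m] · [kg·s⁻³·K⁻¹] = kg·m·s⁻³·K⁻¹
  (44.16 W·K⁻¹·m⁻²) × (54.0 m):  [kg·s⁻³·K⁻¹] · [m] = kg·m·s⁻³·K⁻¹
The terms do not share a single dimension (kg·m·s⁻³·K⁻¹ vs kg·s⁻³·K⁻¹).

No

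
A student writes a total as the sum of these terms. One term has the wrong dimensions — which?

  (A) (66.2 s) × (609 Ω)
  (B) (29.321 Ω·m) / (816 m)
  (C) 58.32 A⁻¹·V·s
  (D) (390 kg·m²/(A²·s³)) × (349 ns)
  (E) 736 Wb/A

(B)

In SI base units:
  (A) [s] · [kg·m²·s⁻³·A⁻²] = kg·m²·s⁻²·A⁻²
  (B) [kg·m³·s⁻³·A⁻²] / [m] = kg·m²·s⁻³·A⁻²
  (C) V·s·A⁻¹ = J·C⁻¹·s·A⁻¹ = kg·m²·s⁻²·A⁻²
  (D) [kg·m²·s⁻³·A⁻²] · [s] = kg·m²·s⁻²·A⁻²
  (E) Wb·A⁻¹ = V·s·A⁻¹ = kg·m²·s⁻²·A⁻²
All reduce to kg·m²·s⁻²·A⁻² except (B), which is kg·m²·s⁻³·A⁻².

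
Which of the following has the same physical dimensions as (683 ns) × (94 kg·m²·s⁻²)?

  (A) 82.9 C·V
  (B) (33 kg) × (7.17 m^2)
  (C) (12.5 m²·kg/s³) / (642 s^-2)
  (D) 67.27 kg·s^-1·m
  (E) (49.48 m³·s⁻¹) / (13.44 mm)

(C)

Reference: [s] · [kg·m²·s⁻²] = kg·m²·s⁻¹.
Each option:
  (A) C·V = s·A·J·C⁻¹ = kg·m²·s⁻²
  (B) [kg] · [m²] = kg·m²
  (C) [kg·m²·s⁻³] / [s⁻²] = kg·m²·s⁻¹  ← same
  (D) kg·m·s⁻¹
  (E) [m³·s⁻¹] / [m] = m²·s⁻¹
Only (C) matches kg·m²·s⁻¹.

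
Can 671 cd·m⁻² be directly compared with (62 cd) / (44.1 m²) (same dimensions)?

Yes

Dimensions:
  671 cd·m⁻²:  cd·m⁻² = m⁻²·cd
  (62 cd) / (44.1 m²):  [cd] / [m²] = m⁻²·cd
Both are m⁻²·cd, so they have the same dimensions and can be added.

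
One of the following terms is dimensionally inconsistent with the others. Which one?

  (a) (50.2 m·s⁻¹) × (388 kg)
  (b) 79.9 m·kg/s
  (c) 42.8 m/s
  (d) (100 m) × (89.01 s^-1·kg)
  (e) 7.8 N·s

(c)

Reduce each to base SI dimensions:
  (a) [m·s⁻¹] · [kg] = kg·m·s⁻¹
  (b) kg·m·s⁻¹
  (c) m·s⁻¹
  (d) [m] · [kg·s⁻¹] = kg·m·s⁻¹
  (e) N·s = kg·m·s⁻²·s = kg·m·s⁻¹
All reduce to kg·m·s⁻¹ except (c), which is m·s⁻¹.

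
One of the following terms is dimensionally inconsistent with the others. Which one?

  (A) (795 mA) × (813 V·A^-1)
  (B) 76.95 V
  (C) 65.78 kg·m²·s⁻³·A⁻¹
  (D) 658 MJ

In SI base units:
  (A) [A] · [kg·m²·s⁻³·A⁻²] = kg·m²·s⁻³·A⁻¹
  (B) V = J·C⁻¹ = kg·m²·s⁻³·A⁻¹
  (C) kg·m²·s⁻³·A⁻¹
  (D) J = N·m = kg·m²·s⁻²
All reduce to kg·m²·s⁻³·A⁻¹ except (D), which is kg·m²·s⁻².

(D)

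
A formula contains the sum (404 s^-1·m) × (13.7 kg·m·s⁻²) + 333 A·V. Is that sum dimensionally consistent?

Yes

In SI base units:
  (404 s^-1·m) × (13.7 kg·m·s⁻²):  [m·s⁻¹] · [kg·m·s⁻²] = kg·m²·s⁻³
  333 A·V:  V·A = J·C⁻¹·A = kg·m²·s⁻³
Both are kg·m²·s⁻³, so they have the same dimensions and can be added.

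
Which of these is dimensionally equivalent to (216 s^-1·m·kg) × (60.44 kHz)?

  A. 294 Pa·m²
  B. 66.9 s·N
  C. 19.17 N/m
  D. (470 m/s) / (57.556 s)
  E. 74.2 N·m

A.

Reference: [kg·m·s⁻¹] · [s⁻¹] = kg·m·s⁻².
Each option:
  A. Pa·m² = N·m⁻²·m² = kg·m·s⁻²  ← same
  B. N·s = kg·m·s⁻²·s = kg·m·s⁻¹
  C. N·m⁻¹ = kg·m·s⁻²·m⁻¹ = kg·s⁻²
  D. [m·s⁻¹] / [s] = m·s⁻²
  E. N·m = kg·m·s⁻²·m = kg·m²·s⁻²
Only A. matches kg·m·s⁻².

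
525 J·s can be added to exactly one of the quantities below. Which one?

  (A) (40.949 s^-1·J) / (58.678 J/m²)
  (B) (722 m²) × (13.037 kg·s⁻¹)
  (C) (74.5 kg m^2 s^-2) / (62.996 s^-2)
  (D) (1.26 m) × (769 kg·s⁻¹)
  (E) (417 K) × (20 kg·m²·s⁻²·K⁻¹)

Reference: J·s = N·m·s = kg·m²·s⁻¹.
Each option:
  (A) [kg·m²·s⁻³] / [kg·s⁻²] = m²·s⁻¹
  (B) [m²] · [kg·s⁻¹] = kg·m²·s⁻¹  ← same
  (C) [kg·m²·s⁻²] / [s⁻²] = kg·m²
  (D) [m] · [kg·s⁻¹] = kg·m·s⁻¹
  (E) [K] · [kg·m²·s⁻²·K⁻¹] = kg·m²·s⁻²
Only (B) matches kg·m²·s⁻¹.

(B)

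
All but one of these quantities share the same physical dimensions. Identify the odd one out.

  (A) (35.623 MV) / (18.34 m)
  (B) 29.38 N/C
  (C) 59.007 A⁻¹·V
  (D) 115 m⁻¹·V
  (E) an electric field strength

Work out the base dimensions of each:
  (A) [kg·m²·s⁻³·A⁻¹] / [m] = kg·m·s⁻³·A⁻¹
  (B) N·C⁻¹ = kg·m·s⁻²·(s·A)⁻¹ = kg·m·s⁻³·A⁻¹
  (C) V·A⁻¹ = J·C⁻¹·A⁻¹ = kg·m²·s⁻³·A⁻²
  (D) V·m⁻¹ = J·C⁻¹·m⁻¹ = kg·m·s⁻³·A⁻¹
  (E) [electric field strength] = kg·m·s⁻³·A⁻¹
All reduce to kg·m·s⁻³·A⁻¹ except (C), which is kg·m²·s⁻³·A⁻².

(C)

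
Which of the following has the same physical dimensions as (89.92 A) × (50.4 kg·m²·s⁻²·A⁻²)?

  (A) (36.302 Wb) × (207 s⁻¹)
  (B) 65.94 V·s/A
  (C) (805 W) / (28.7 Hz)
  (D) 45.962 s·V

Reference: [A] · [kg·m²·s⁻²·A⁻²] = kg·m²·s⁻²·A⁻¹.
Each option:
  (A) [kg·m²·s⁻²·A⁻¹] · [s⁻¹] = kg·m²·s⁻³·A⁻¹
  (B) V·s·A⁻¹ = J·C⁻¹·s·A⁻¹ = kg·m²·s⁻²·A⁻²
  (C) [kg·m²·s⁻³] / [s⁻¹] = kg·m²·s⁻²
  (D) V·s = J·C⁻¹·s = kg·m²·s⁻²·A⁻¹  ← same
Only (D) matches kg·m²·s⁻²·A⁻¹.

(D)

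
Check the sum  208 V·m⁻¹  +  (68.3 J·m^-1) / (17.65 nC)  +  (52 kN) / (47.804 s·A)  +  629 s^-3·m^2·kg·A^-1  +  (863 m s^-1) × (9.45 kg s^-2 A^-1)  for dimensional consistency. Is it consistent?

Work out the base dimensions of each:
  208 V·m⁻¹:  V·m⁻¹ = J·C⁻¹·m⁻¹ = kg·m·s⁻³·A⁻¹
  (68.3 J·m^-1) / (17.65 nC):  [kg·m·s⁻²] / [s·A] = kg·m·s⁻³·A⁻¹
  (52 kN) / (47.804 s·A):  [kg·m·s⁻²] / [s·A] = kg·m·s⁻³·A⁻¹
  629 s^-3·m^2·kg·A^-1:  kg·m²·s⁻³·A⁻¹
  (863 m s^-1) × (9.45 kg s^-2 A^-1):  [m·s⁻¹] · [kg·s⁻²·A⁻¹] = kg·m·s⁻³·A⁻¹
The terms do not share a single dimension (kg·m²·s⁻³·A⁻¹ vs kg·m·s⁻³·A⁻¹).

No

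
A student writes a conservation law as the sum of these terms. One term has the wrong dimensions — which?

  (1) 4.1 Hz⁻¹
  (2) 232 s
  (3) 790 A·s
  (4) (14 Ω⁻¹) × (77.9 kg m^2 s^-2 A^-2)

(3)

In SI base units:
  (1) Hz⁻¹ = (s⁻¹)⁻¹ = s
  (2) s
  (3) A·s = s·A
  (4) [kg⁻¹·m⁻²·s³·A²] · [kg·m²·s⁻²·A⁻²] = s
All reduce to s except (3), which is s·A.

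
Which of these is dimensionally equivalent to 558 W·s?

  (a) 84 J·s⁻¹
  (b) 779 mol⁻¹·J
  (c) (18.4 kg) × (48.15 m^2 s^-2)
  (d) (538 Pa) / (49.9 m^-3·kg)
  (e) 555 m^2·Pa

Reference: W·s = J·s⁻¹·s = kg·m²·s⁻².
Each option:
  (a) J·s⁻¹ = N·m·s⁻¹ = kg·m²·s⁻³
  (b) J·mol⁻¹ = N·m·mol⁻¹ = kg·m²·s⁻²·mol⁻¹
  (c) [kg] · [m²·s⁻²] = kg·m²·s⁻²  ← same
  (d) [kg·m⁻¹·s⁻²] / [kg·m⁻³] = m²·s⁻²
  (e) Pa·m² = N·m⁻²·m² = kg·m·s⁻²
Only (c) matches kg·m²·s⁻².

(c)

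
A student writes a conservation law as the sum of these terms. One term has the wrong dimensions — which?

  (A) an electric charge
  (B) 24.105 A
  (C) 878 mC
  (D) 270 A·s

(B)

In SI base units:
  (A) [electric charge] = s·A
  (B) A
  (C) C = s·A
  (D) A·s = s·A
All reduce to s·A except (B), which is A.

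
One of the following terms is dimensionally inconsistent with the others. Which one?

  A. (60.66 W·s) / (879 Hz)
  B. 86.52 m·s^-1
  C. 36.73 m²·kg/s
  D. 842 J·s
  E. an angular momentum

Dimensions:
  A. [kg·m²·s⁻²] / [s⁻¹] = kg·m²·s⁻¹
  B. m·s⁻¹
  C. kg·m²·s⁻¹
  D. J·s = N·m·s = kg·m²·s⁻¹
  E. [angular momentum] = kg·m²·s⁻¹
All reduce to kg·m²·s⁻¹ except B., which is m·s⁻¹.

B.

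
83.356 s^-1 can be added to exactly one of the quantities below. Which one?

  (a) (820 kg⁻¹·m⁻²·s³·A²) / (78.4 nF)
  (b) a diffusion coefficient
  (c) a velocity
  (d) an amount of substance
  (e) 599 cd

(a)

Reference: s⁻¹.
Each option:
  (a) [kg⁻¹·m⁻²·s³·A²] / [kg⁻¹·m⁻²·s⁴·A²] = s⁻¹  ← same
  (b) [diffusion coefficient] = m²·s⁻¹
  (c) [velocity] = m·s⁻¹
  (d) [amount of substance] = mol
  (e) cd
Only (a) matches s⁻¹.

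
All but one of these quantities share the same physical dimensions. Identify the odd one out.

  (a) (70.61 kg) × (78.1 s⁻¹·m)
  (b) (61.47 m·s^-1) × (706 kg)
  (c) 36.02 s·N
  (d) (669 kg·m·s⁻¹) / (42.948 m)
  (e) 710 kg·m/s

(d)

Work out the base dimensions of each:
  (a) [kg] · [m·s⁻¹] = kg·m·s⁻¹
  (b) [m·s⁻¹] · [kg] = kg·m·s⁻¹
  (c) N·s = kg·m·s⁻²·s = kg·m·s⁻¹
  (d) [kg·m·s⁻¹] / [m] = kg·s⁻¹
  (e) kg·m·s⁻¹
All reduce to kg·m·s⁻¹ except (d), which is kg·s⁻¹.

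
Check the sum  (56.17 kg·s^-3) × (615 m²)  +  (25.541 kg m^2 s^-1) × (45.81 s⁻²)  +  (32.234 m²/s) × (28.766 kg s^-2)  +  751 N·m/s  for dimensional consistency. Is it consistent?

Yes

Expand each in SI base units:
  (56.17 kg·s^-3) × (615 m²):  [kg·s⁻³] · [m²] = kg·m²·s⁻³
  (25.541 kg m^2 s^-1) × (45.81 s⁻²):  [kg·m²·s⁻¹] · [s⁻²] = kg·m²·s⁻³
  (32.234 m²/s) × (28.766 kg s^-2):  [m²·s⁻¹] · [kg·s⁻²] = kg·m²·s⁻³
  751 N·m/s:  N·m·s⁻¹ = kg·m·s⁻²·m·s⁻¹ = kg·m²·s⁻³
Every term reduces to kg·m²·s⁻³.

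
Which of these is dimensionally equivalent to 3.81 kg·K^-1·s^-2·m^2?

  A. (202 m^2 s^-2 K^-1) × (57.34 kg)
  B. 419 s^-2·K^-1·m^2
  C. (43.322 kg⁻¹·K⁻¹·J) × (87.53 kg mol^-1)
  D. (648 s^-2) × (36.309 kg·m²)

A.

Reference: kg·m²·s⁻²·K⁻¹.
Each option:
  A. [m²·s⁻²·K⁻¹] · [kg] = kg·m²·s⁻²·K⁻¹  ← same
  B. m²·s⁻²·K⁻¹
  C. [m²·s⁻²·K⁻¹] · [kg·mol⁻¹] = kg·m²·s⁻²·K⁻¹·mol⁻¹
  D. [s⁻²] · [kg·m²] = kg·m²·s⁻²
Only A. matches kg·m²·s⁻²·K⁻¹.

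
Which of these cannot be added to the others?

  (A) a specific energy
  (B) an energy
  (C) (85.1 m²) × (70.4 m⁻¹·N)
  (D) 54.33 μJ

(A)

Work out the base dimensions of each:
  (A) [specific energy] = m²·s⁻²
  (B) [energy] = kg·m²·s⁻²
  (C) [m²] · [kg·s⁻²] = kg·m²·s⁻²
  (D) J = N·m = kg·m²·s⁻²
All reduce to kg·m²·s⁻² except (A), which is m²·s⁻².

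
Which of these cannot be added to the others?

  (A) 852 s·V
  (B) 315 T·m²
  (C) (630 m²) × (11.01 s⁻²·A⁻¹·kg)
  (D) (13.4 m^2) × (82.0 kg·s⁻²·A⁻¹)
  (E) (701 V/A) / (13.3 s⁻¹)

(E)

In SI base units:
  (A) V·s = J·C⁻¹·s = kg·m²·s⁻²·A⁻¹
  (B) T·m² = Wb·m⁻²·m² = kg·m²·s⁻²·A⁻¹
  (C) [m²] · [kg·s⁻²·A⁻¹] = kg·m²·s⁻²·A⁻¹
  (D) [m²] · [kg·s⁻²·A⁻¹] = kg·m²·s⁻²·A⁻¹
  (E) [kg·m²·s⁻³·A⁻²] / [s⁻¹] = kg·m²·s⁻²·A⁻²
All reduce to kg·m²·s⁻²·A⁻¹ except (E), which is kg·m²·s⁻²·A⁻².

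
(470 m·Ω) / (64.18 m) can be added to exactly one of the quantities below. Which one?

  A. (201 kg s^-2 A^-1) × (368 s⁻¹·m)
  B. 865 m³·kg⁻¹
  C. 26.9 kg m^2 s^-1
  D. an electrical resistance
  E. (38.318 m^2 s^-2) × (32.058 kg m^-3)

D.

Reference: [kg·m³·s⁻³·A⁻²] / [m] = kg·m²·s⁻³·A⁻².
Each option:
  A. [kg·s⁻²·A⁻¹] · [m·s⁻¹] = kg·m·s⁻³·A⁻¹
  B. m³·kg⁻¹ = kg⁻¹·m³
  C. kg·m²·s⁻¹
  D. [electrical resistance] = kg·m²·s⁻³·A⁻²  ← same
  E. [m²·s⁻²] · [kg·m⁻³] = kg·m⁻¹·s⁻²
Only D. matches kg·m²·s⁻³·A⁻².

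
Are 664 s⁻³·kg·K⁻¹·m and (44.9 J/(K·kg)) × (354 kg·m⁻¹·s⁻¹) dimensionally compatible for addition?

Yes

Expand each in SI base units:
  664 s⁻³·kg·K⁻¹·m:  kg·m·s⁻³·K⁻¹
  (44.9 J/(K·kg)) × (354 kg·m⁻¹·s⁻¹):  [m²·s⁻²·K⁻¹] · [kg·m⁻¹·s⁻¹] = kg·m·s⁻³·K⁻¹
Both are kg·m·s⁻³·K⁻¹, so they have the same dimensions and can be added.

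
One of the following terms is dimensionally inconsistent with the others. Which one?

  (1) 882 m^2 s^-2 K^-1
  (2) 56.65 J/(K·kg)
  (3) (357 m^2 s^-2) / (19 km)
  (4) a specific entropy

(3)

In SI base units:
  (1) m²·s⁻²·K⁻¹
  (2) J·kg⁻¹·K⁻¹ = N·m·kg⁻¹·K⁻¹ = m²·s⁻²·K⁻¹
  (3) [m²·s⁻²] / [m] = m·s⁻²
  (4) [specific entropy] = m²·s⁻²·K⁻¹
All reduce to m²·s⁻²·K⁻¹ except (3), which is m·s⁻².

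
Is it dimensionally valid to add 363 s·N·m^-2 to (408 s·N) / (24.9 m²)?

Dimensions:
  363 s·N·m^-2:  N·s·m⁻² = kg·m·s⁻²·s·m⁻² = kg·m⁻¹·s⁻¹
  (408 s·N) / (24.9 m²):  [kg·m·s⁻¹] / [m²] = kg·m⁻¹·s⁻¹
Both are kg·m⁻¹·s⁻¹, so they have the same dimensions and can be added.

Yes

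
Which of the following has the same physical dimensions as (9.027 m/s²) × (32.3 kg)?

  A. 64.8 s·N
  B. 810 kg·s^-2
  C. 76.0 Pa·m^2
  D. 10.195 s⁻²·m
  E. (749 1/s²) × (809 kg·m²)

Reference: [m·s⁻²] · [kg] = kg·m·s⁻².
Each option:
  A. N·s = kg·m·s⁻²·s = kg·m·s⁻¹
  B. kg·s⁻²
  C. Pa·m² = N·m⁻²·m² = kg·m·s⁻²  ← same
  D. m·s⁻²
  E. [s⁻²] · [kg·m²] = kg·m²·s⁻²
Only C. matches kg·m·s⁻².

C.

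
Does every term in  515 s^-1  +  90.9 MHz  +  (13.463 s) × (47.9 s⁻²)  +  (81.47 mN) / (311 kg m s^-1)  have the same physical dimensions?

Yes

Dimensions:
  515 s^-1:  s⁻¹
  90.9 MHz:  Hz = s⁻¹
  (13.463 s) × (47.9 s⁻²):  [s] · [s⁻²] = s⁻¹
  (81.47 mN) / (311 kg m s^-1):  [kg·m·s⁻²] / [kg·m·s⁻¹] = s⁻¹
Every term reduces to s⁻¹.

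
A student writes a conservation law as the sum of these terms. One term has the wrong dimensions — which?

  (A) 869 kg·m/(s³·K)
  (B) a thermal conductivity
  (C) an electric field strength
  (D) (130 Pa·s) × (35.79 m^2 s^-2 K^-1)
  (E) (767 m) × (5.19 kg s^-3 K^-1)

Dimensions:
  (A) kg·m·s⁻³·K⁻¹
  (B) [thermal conductivity] = kg·m·s⁻³·K⁻¹
  (C) [electric field strength] = kg·m·s⁻³·A⁻¹
  (D) [kg·m⁻¹·s⁻¹] · [m²·s⁻²·K⁻¹] = kg·m·s⁻³·K⁻¹
  (E) [m] · [kg·s⁻³·K⁻¹] = kg·m·s⁻³·K⁻¹
All reduce to kg·m·s⁻³·K⁻¹ except (C), which is kg·m·s⁻³·A⁻¹.

(C)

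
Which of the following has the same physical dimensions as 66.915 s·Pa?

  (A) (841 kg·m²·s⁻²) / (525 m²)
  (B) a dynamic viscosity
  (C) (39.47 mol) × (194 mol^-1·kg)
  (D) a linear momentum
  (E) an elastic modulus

(B)

Reference: Pa·s = N·m⁻²·s = kg·m⁻¹·s⁻¹.
Each option:
  (A) [kg·m²·s⁻²] / [m²] = kg·s⁻²
  (B) [dynamic viscosity] = kg·m⁻¹·s⁻¹  ← same
  (C) [mol] · [kg·mol⁻¹] = kg
  (D) [linear momentum] = kg·m·s⁻¹
  (E) [elastic modulus] = kg·m⁻¹·s⁻²
Only (B) matches kg·m⁻¹·s⁻¹.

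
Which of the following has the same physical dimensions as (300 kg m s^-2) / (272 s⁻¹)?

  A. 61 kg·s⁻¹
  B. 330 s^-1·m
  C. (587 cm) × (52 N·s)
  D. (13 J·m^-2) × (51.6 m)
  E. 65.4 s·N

Reference: [kg·m·s⁻²] / [s⁻¹] = kg·m·s⁻¹.
Each option:
  A. kg·s⁻¹
  B. m·s⁻¹
  C. [m] · [kg·m·s⁻¹] = kg·m²·s⁻¹
  D. [kg·s⁻²] · [m] = kg·m·s⁻²
  E. N·s = kg·m·s⁻²·s = kg·m·s⁻¹  ← same
Only E. matches kg·m·s⁻¹.

E.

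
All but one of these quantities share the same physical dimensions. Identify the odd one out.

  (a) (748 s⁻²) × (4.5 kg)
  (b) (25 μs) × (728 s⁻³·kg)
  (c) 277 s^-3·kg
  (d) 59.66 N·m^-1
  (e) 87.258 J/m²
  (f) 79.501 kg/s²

(c)

In SI base units:
  (a) [s⁻²] · [kg] = kg·s⁻²
  (b) [s] · [kg·s⁻³] = kg·s⁻²
  (c) kg·s⁻³
  (d) N·m⁻¹ = kg·m·s⁻²·m⁻¹ = kg·s⁻²
  (e) J·m⁻² = N·m·m⁻² = kg·s⁻²
  (f) kg·s⁻²
All reduce to kg·s⁻² except (c), which is kg·s⁻³.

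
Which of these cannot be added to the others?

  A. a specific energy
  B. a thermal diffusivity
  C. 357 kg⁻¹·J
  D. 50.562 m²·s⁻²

B.

Reduce each to base SI dimensions:
  A. [specific energy] = m²·s⁻²
  B. [thermal diffusivity] = m²·s⁻¹
  C. J·kg⁻¹ = N·m·kg⁻¹ = m²·s⁻²
  D. m²·s⁻²
All reduce to m²·s⁻² except B., which is m²·s⁻¹.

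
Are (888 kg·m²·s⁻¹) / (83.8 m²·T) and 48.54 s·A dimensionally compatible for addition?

In SI base units:
  (888 kg·m²·s⁻¹) / (83.8 m²·T):  [kg·m²·s⁻¹] / [kg·m²·s⁻²·A⁻¹] = s·A
  48.54 s·A:  A·s = s·A
Both are s·A, so they have the same dimensions and can be added.

Yes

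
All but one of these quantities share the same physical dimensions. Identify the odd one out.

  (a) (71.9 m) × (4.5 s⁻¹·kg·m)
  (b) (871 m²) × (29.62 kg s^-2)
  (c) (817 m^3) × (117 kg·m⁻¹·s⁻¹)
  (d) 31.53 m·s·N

Work out the base dimensions of each:
  (a) [m] · [kg·m·s⁻¹] = kg·m²·s⁻¹
  (b) [m²] · [kg·s⁻²] = kg·m²·s⁻²
  (c) [m³] · [kg·m⁻¹·s⁻¹] = kg·m²·s⁻¹
  (d) N·m·s = kg·m·s⁻²·m·s = kg·m²·s⁻¹
All reduce to kg·m²·s⁻¹ except (b), which is kg·m²·s⁻².

(b)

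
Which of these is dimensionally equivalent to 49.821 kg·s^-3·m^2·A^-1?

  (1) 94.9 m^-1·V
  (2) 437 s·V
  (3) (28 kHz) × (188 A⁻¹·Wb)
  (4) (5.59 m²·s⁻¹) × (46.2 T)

Reference: kg·m²·s⁻³·A⁻¹.
Each option:
  (1) V·m⁻¹ = J·C⁻¹·m⁻¹ = kg·m·s⁻³·A⁻¹
  (2) V·s = J·C⁻¹·s = kg·m²·s⁻²·A⁻¹
  (3) [s⁻¹] · [kg·m²·s⁻²·A⁻²] = kg·m²·s⁻³·A⁻²
  (4) [m²·s⁻¹] · [kg·s⁻²·A⁻¹] = kg·m²·s⁻³·A⁻¹  ← same
Only (4) matches kg·m²·s⁻³·A⁻¹.

(4)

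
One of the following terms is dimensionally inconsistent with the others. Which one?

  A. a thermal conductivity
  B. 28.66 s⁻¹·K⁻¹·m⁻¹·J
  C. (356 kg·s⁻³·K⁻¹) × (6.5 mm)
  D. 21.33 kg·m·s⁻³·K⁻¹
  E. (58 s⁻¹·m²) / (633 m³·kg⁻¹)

E.

In SI base units:
  A. [thermal conductivity] = kg·m·s⁻³·K⁻¹
  B. J·s⁻¹·m⁻¹·K⁻¹ = N·m·s⁻¹·m⁻¹·K⁻¹ = kg·m·s⁻³·K⁻¹
  C. [kg·s⁻³·K⁻¹] · [m] = kg·m·s⁻³·K⁻¹
  D. kg·m·s⁻³·K⁻¹
  E. [m²·s⁻¹] / [kg⁻¹·m³] = kg·m⁻¹·s⁻¹
All reduce to kg·m·s⁻³·K⁻¹ except E., which is kg·m⁻¹·s⁻¹.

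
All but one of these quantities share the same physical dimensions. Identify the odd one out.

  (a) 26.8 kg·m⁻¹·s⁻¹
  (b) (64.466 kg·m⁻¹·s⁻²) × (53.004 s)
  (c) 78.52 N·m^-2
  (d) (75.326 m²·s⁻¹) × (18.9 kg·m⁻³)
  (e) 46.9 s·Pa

Dimensions:
  (a) kg·m⁻¹·s⁻¹
  (b) [kg·m⁻¹·s⁻²] · [s] = kg·m⁻¹·s⁻¹
  (c) N·m⁻² = kg·m·s⁻²·m⁻² = kg·m⁻¹·s⁻²
  (d) [m²·s⁻¹] · [kg·m⁻³] = kg·m⁻¹·s⁻¹
  (e) Pa·s = N·m⁻²·s = kg·m⁻¹·s⁻¹
All reduce to kg·m⁻¹·s⁻¹ except (c), which is kg·m⁻¹·s⁻².

(c)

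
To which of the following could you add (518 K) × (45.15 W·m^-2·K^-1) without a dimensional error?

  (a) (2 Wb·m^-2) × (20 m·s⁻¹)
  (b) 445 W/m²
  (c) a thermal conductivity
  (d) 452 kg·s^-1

(b)

Reference: [K] · [kg·s⁻³·K⁻¹] = kg·s⁻³.
Each option:
  (a) [kg·s⁻²·A⁻¹] · [m·s⁻¹] = kg·m·s⁻³·A⁻¹
  (b) W·m⁻² = J·s⁻¹·m⁻² = kg·s⁻³  ← same
  (c) [thermal conductivity] = kg·m·s⁻³·K⁻¹
  (d) kg·s⁻¹
Only (b) matches kg·s⁻³.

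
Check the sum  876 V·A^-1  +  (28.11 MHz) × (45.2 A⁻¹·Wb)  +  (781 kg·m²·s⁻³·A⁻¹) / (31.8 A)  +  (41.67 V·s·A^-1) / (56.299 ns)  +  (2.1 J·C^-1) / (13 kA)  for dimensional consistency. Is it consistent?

Yes

Expand each in SI base units:
  876 V·A^-1:  V·A⁻¹ = J·C⁻¹·A⁻¹ = kg·m²·s⁻³·A⁻²
  (28.11 MHz) × (45.2 A⁻¹·Wb):  [s⁻¹] · [kg·m²·s⁻²·A⁻²] = kg·m²·s⁻³·A⁻²
  (781 kg·m²·s⁻³·A⁻¹) / (31.8 A):  [kg·m²·s⁻³·A⁻¹] / [A] = kg·m²·s⁻³·A⁻²
  (41.67 V·s·A^-1) / (56.299 ns):  [kg·m²·s⁻²·A⁻²] / [s] = kg·m²·s⁻³·A⁻²
  (2.1 J·C^-1) / (13 kA):  [kg·m²·s⁻³·A⁻¹] / [A] = kg·m²·s⁻³·A⁻²
Every term reduces to kg·m²·s⁻³·A⁻².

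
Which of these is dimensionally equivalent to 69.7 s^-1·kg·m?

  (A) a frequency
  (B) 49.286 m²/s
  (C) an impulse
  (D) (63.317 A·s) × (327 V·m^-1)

(C)

Reference: kg·m·s⁻¹.
Each option:
  (A) [frequency] = s⁻¹
  (B) m²·s⁻¹
  (C) [impulse] = kg·m·s⁻¹  ← same
  (D) [s·A] · [kg·m·s⁻³·A⁻¹] = kg·m·s⁻²
Only (C) matches kg·m·s⁻¹.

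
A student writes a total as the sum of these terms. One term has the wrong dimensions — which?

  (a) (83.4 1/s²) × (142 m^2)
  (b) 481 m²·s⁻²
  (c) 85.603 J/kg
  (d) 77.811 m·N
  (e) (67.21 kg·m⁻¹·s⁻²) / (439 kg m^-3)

In SI base units:
  (a) [s⁻²] · [m²] = m²·s⁻²
  (b) m²·s⁻²
  (c) J·kg⁻¹ = N·m·kg⁻¹ = m²·s⁻²
  (d) N·m = kg·m·s⁻²·m = kg·m²·s⁻²
  (e) [kg·m⁻¹·s⁻²] / [kg·m⁻³] = m²·s⁻²
All reduce to m²·s⁻² except (d), which is kg·m²·s⁻².

(d)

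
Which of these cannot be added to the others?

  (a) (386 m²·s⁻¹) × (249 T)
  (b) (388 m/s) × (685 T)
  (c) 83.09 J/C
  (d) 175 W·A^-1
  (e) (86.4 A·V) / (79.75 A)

(b)

Work out the base dimensions of each:
  (a) [m²·s⁻¹] · [kg·s⁻²·A⁻¹] = kg·m²·s⁻³·A⁻¹
  (b) [m·s⁻¹] · [kg·s⁻²·A⁻¹] = kg·m·s⁻³·A⁻¹
  (c) J·C⁻¹ = N·m·(s·A)⁻¹ = kg·m²·s⁻³·A⁻¹
  (d) W·A⁻¹ = J·s⁻¹·A⁻¹ = kg·m²·s⁻³·A⁻¹
  (e) [kg·m²·s⁻³] / [A] = kg·m²·s⁻³·A⁻¹
All reduce to kg·m²·s⁻³·A⁻¹ except (b), which is kg·m·s⁻³·A⁻¹.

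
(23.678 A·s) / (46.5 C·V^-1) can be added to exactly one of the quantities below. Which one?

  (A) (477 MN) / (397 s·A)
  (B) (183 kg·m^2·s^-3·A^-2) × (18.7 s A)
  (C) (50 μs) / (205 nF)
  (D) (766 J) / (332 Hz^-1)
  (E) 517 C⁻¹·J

(E)

Reference: [s·A] / [kg⁻¹·m⁻²·s⁴·A²] = kg·m²·s⁻³·A⁻¹.
Each option:
  (A) [kg·m·s⁻²] / [s·A] = kg·m·s⁻³·A⁻¹
  (B) [kg·m²·s⁻³·A⁻²] · [s·A] = kg·m²·s⁻²·A⁻¹
  (C) [s] / [kg⁻¹·m⁻²·s⁴·A²] = kg·m²·s⁻³·A⁻²
  (D) [kg·m²·s⁻²] / [s] = kg·m²·s⁻³
  (E) J·C⁻¹ = N·m·(s·A)⁻¹ = kg·m²·s⁻³·A⁻¹  ← same
Only (E) matches kg·m²·s⁻³·A⁻¹.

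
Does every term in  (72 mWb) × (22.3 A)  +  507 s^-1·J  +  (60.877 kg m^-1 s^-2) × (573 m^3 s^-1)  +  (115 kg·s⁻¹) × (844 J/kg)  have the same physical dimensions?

Work out the base dimensions of each:
  (72 mWb) × (22.3 A):  [kg·m²·s⁻²·A⁻¹] · [A] = kg·m²·s⁻²
  507 s^-1·J:  J·s⁻¹ = N·m·s⁻¹ = kg·m²·s⁻³
  (60.877 kg m^-1 s^-2) × (573 m^3 s^-1):  [kg·m⁻¹·s⁻²] · [m³·s⁻¹] = kg·m²·s⁻³
  (115 kg·s⁻¹) × (844 J/kg):  [kg·s⁻¹] · [m²·s⁻²] = kg·m²·s⁻³
The terms do not share a single dimension (kg·m²·s⁻² vs kg·m²·s⁻³).

No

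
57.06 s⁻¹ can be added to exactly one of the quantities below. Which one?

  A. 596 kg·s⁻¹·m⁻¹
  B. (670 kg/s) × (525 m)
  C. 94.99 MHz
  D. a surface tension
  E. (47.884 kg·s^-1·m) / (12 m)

C.

Reference: s⁻¹.
Each option:
  A. kg·m⁻¹·s⁻¹
  B. [kg·s⁻¹] · [m] = kg·m·s⁻¹
  C. Hz = s⁻¹  ← same
  D. [surface tension] = kg·s⁻²
  E. [kg·m·s⁻¹] / [m] = kg·s⁻¹
Only C. matches s⁻¹.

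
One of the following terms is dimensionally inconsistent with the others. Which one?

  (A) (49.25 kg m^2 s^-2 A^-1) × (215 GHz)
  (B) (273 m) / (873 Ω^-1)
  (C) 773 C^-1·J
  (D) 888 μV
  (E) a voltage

Dimensions:
  (A) [kg·m²·s⁻²·A⁻¹] · [s⁻¹] = kg·m²·s⁻³·A⁻¹
  (B) [m] / [kg⁻¹·m⁻²·s³·A²] = kg·m³·s⁻³·A⁻²
  (C) J·C⁻¹ = N·m·(s·A)⁻¹ = kg·m²·s⁻³·A⁻¹
  (D) V = J·C⁻¹ = kg·m²·s⁻³·A⁻¹
  (E) [voltage] = kg·m²·s⁻³·A⁻¹
All reduce to kg·m²·s⁻³·A⁻¹ except (B), which is kg·m³·s⁻³·A⁻².

(B)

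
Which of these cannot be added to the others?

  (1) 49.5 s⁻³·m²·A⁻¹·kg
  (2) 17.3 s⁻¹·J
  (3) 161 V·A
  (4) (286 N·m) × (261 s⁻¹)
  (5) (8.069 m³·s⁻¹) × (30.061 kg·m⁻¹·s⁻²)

In SI base units:
  (1) kg·m²·s⁻³·A⁻¹
  (2) J·s⁻¹ = N·m·s⁻¹ = kg·m²·s⁻³
  (3) V·A = J·C⁻¹·A = kg·m²·s⁻³
  (4) [kg·m²·s⁻²] · [s⁻¹] = kg·m²·s⁻³
  (5) [m³·s⁻¹] · [kg·m⁻¹·s⁻²] = kg·m²·s⁻³
All reduce to kg·m²·s⁻³ except (1), which is kg·m²·s⁻³·A⁻¹.

(1)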